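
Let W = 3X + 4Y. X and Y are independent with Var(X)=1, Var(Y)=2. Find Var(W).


Independence => Cov(X,Y)=0
Var(3X + 4Y) = 3^2*Var(X) + 4^2*Var(Y)
= 9*1 + 16*2 = 41

41


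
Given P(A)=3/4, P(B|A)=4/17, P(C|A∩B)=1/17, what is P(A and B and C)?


P(A∩B∩C) = P(A) * P(B|A) * P(C|A∩B)
= 3/4 * 4/17 * 1/17
= 3/17 * 1/17 = 3/289

3/289


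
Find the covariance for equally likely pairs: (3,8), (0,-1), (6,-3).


E[X]=3, E[Y]=4/3, E[XY]=2
Cov(X,Y) = E[XY] - E[X]E[Y] = 2 - 3*4/3 = -2

-2


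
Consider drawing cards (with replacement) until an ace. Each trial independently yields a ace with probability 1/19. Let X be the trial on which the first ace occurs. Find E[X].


For geometric (trials until first success), E[X] = 1/p = 1/(1/19) = 19

19


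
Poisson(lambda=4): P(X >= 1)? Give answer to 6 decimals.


P(X>=1) = 1 - P(X<=0) = 1 - (e^(-4)*4^0/0!)
≈ 1 - 0.0183156389 = 0.9816843611
≈ 0.981684

0.981684


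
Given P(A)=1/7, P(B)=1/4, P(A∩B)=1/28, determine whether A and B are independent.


P(A)*P(B) = 1/7*1/4 = 1/28
P(A∩B) = 1/28, which equals P(A)P(B), so independent

Yes, A and B are independent


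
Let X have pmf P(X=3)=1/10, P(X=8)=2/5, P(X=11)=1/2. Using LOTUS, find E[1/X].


E[1/X] = sum(g(x)*P(x))
= 1/3*1/10 + 1/8*2/5 + 1/11*1/2
= 17/132

17/132


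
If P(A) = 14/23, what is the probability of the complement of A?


P(A') = 1 - P(A) = 1 - 14/23 = 9/23

9/23


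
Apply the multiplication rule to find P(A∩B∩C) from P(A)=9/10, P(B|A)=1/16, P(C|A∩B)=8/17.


P(A∩B∩C) = P(A) * P(B|A) * P(C|A∩B)
= 9/10 * 1/16 * 8/17
= 9/160 * 8/17 = 9/340

9/340


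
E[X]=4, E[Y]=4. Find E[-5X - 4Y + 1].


E[-5X - 4Y + 1] = -5*E[X] - 4*E[Y] + 1
= (-5)*(4) + (-4)*(4) + (1)
= -20 - 16 + 1 = -35

-35


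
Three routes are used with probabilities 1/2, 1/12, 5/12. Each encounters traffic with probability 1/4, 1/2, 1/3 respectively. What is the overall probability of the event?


P(A) = P(A|B1)P(B1) + P(A|B2)P(B2) + P(A|B3)P(B3)
= 1/4*1/2 + 1/2*1/12 + 1/3*5/12
= 1/8 + 1/24 + 5/36 = 11/36

11/36


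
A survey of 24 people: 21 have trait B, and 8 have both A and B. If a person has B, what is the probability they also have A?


P(A|B) = P(A∩B)/P(B) = (8/24)/(21/24) = 8/21

8/21


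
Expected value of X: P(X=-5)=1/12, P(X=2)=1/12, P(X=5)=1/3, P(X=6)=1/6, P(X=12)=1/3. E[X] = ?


E[X] = sum(x * P(x))
= -5*1/12 + 2*1/12 + 5*1/3 + 6*1/6 + 12*1/3
= 77/12

77/12


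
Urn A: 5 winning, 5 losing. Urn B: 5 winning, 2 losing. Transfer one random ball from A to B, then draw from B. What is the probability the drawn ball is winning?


P(transfer winning) = 5/10 = 1/2; P(transfer losing) = 1/2
If winning transferred: Urn II has 6 winning of 8, so P(winning|winning moved) = 3/4
If losing transferred: Urn II has 5 winning of 8, so P(winning|losing moved) = 5/8
By total probability: P(winning) = 1/2*3/4 + 1/2*5/8 = 11/16

11/16


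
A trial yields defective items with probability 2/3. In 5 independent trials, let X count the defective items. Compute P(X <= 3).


P(X<=3) = P(X=0) + P(X=1) + P(X=2) + P(X=3)
= 1/243 + 10/243 + 40/243 + 80/243
= 131/243

131/243


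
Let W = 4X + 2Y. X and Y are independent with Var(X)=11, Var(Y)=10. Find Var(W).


Independence => Cov(X,Y)=0
Var(4X + 2Y) = 4^2*Var(X) + 2^2*Var(Y)
= 16*11 + 4*10 = 216

216


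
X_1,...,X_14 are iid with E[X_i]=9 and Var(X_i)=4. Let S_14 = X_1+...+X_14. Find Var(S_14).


By independence, Var(S_n) = n*Var(X_1) = 14*4 = 56

56


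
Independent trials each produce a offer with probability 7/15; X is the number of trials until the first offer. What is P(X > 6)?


P(X > 6) = P(first 6 trials all fail) = (1-p)^6 = (8/15)^6 = 262144/11390625

262144/11390625


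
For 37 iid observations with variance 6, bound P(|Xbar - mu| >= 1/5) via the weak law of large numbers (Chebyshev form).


Var(Xbar) = Var(X)/n = 6/37
Chebyshev: P(|Xbar-mu| >= 1/5) <= Var(Xbar)/(1/5)^2 = (6/37)/(1/25) = 150/37
Bound exceeds 1, so trivial bound: 1

1


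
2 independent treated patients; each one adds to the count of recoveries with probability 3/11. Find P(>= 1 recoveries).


P(at least one) = 1 - P(none)
P(none) = (1 - 3/11)^2 = (8/11)^2 = 64/121
P(at least one) = 1 - 64/121 = 57/121

57/121


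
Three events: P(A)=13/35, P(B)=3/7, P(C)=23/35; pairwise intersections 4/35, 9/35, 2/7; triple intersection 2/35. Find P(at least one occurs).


P(A∪B∪C) = P(A)+P(B)+P(C) - P(AB)-P(AC)-P(BC) + P(ABC)
= 13/35+3/7+23/35 - 4/35-9/35-2/7 + 2/35
= 6/7

6/7


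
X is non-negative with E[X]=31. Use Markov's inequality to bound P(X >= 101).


Markov: P(X >= a) <= E[X]/a
P(X >= 101) <= 31/101

31/101


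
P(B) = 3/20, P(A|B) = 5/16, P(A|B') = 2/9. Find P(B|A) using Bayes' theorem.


P(A) = P(A|B)P(B) + P(A|B')P(B') = 5/16*3/20 + 2/9*17/20 = 679/2880
P(B|A) = P(A|B)P(B)/P(A) = (3/64)/(679/2880) = 135/679

135/679


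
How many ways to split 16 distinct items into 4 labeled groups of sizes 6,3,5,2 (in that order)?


16! = 20922789888000
Denominator: 6!=720 * 3!=6 * 5!=120 * 2!=2
Coefficient = 20922789888000 / 1036800 = 20180160

20180160


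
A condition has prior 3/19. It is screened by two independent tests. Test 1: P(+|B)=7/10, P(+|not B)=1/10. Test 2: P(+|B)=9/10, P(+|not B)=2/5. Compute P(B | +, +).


After test 1: P(+) = 7/10*3/19 + 1/10*16/19 = 37/190
P(B|+) = (21/190)/(37/190) = 21/37
After test 2 (use post1 as new prior): P(+) = 9/10*21/37 + 2/5*16/37 = 253/370
P(B|+,+) = (189/370)/(253/370) = 189/253

189/253


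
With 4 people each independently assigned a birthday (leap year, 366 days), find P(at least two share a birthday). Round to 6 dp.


P(all different) = prod((366-i)/366 for i=0..3) = 0.983689
P(at least one match) = 1 - 0.983689 = 0.016311

0.016311


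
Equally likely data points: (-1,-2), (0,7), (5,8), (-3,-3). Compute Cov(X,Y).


E[X]=1/4, E[Y]=5/2, E[XY]=51/4
Cov(X,Y) = E[XY] - E[X]E[Y] = 51/4 - 1/4*5/2 = 97/8

97/8


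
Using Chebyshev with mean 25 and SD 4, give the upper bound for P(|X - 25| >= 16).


k = 16/4 = 4
Chebyshev: P(|X-mu| >= k*sigma) <= 1/k^2 = 1/4^2 = 1/16

1/16


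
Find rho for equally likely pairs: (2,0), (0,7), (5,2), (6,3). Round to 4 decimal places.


Cov(X,Y) = -2.7500, Var(X) = 5.6875, Var(Y) = 6.5000
rho = Cov/(sqrt(VarX)*sqrt(VarY)) = -0.4523

-0.4523


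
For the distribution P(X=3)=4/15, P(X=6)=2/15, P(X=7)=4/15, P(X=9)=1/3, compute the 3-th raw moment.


E[X^3] = sum(x^3 * P(x))
= 27*4/15 + 216*2/15 + 343*4/15 + 729*1/3
= 5557/15

5557/15


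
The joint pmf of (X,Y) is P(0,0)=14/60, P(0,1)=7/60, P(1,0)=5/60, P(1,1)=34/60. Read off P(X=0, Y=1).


Read from table: P(X=0, Y=1) = 7/60

7/60


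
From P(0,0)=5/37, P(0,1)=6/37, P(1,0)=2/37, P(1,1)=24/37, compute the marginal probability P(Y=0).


P(Y=0) = P(0,0)+P(1,0) = 5/37 + 2/37 = 7/37

7/37


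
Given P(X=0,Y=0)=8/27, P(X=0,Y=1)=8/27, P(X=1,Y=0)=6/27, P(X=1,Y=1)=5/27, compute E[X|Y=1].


P(Y=1) = 13/27
E[X|Y=1] = (0*8 + 1*5)/13 = 5/13

5/13


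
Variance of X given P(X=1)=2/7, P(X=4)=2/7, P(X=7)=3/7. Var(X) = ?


E[X] = 31/7, E[X^2] = 181/7
Var(X) = E[X^2] - (E[X])^2 = 181/7 - (31/7)^2 = 306/49

306/49


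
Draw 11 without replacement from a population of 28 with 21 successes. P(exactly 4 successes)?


P(X=4) = C(21,4)*C(7,7) / C(28,11)
= 5985*1 / 21474180
= 5985/21474180 = 1/3588

1/3588


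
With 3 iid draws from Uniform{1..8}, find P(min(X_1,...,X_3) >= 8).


P(min >= 8) = P(all X_i >= 8) = (P(X_1 >= 8))^3
= (1/8)^3 = 1/512

1/512


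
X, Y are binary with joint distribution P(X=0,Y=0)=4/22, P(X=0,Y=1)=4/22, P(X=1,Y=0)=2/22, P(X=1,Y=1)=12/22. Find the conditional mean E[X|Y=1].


P(Y=1) = 16/22
E[X|Y=1] = (0*4 + 1*12)/16 = 12/16 = 3/4

3/4


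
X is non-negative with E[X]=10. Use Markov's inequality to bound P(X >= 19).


Markov: P(X >= a) <= E[X]/a
P(X >= 19) <= 10/19

10/19


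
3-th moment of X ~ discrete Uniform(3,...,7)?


E[X^3] = (1/5) * sum(x^3 for x=3..7)
= 775/5 = 155

155


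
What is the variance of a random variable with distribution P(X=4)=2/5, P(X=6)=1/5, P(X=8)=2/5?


E[X] = 6, E[X^2] = 196/5
Var(X) = E[X^2] - (E[X])^2 = 196/5 - (6)^2 = 16/5

16/5


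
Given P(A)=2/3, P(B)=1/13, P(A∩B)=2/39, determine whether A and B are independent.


P(A)*P(B) = 2/3*1/13 = 2/39
P(A∩B) = 2/39, which equals P(A)P(B), so independent

Yes, A and B are independent


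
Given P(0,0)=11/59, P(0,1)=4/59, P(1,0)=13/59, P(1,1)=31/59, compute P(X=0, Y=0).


Read from table: P(X=0, Y=0) = 11/59

11/59


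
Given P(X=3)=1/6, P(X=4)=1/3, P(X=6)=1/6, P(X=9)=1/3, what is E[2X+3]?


E[2X+3] = sum(g(x)*P(x))
= 9*1/6 + 11*1/3 + 15*1/6 + 21*1/3
= 44/3

44/3


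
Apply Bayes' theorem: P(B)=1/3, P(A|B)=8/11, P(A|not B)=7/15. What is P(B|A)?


P(A) = P(A|B)P(B) + P(A|B')P(B') = 8/11*1/3 + 7/15*2/3 = 274/495
P(B|A) = P(A|B)P(B)/P(A) = (8/33)/(274/495) = 60/137

60/137


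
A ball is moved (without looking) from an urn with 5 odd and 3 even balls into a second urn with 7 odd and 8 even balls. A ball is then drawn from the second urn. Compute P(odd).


P(transfer odd) = 5/8; P(transfer even) = 3/8
If odd transferred: Urn II has 8 odd of 16, so P(odd|odd moved) = 1/2
If even transferred: Urn II has 7 odd of 16, so P(odd|even moved) = 7/16
By total probability: P(odd) = 5/8*1/2 + 3/8*7/16 = 61/128

61/128


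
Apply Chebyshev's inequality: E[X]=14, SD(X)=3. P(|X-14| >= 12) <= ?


k = 12/3 = 4
Chebyshev: P(|X-mu| >= k*sigma) <= 1/k^2 = 1/4^2 = 1/16

1/16


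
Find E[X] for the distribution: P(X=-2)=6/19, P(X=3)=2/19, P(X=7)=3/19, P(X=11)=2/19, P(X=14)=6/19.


E[X] = sum(x * P(x))
= -2*6/19 + 3*2/19 + 7*3/19 + 11*2/19 + 14*6/19
= 121/19

121/19


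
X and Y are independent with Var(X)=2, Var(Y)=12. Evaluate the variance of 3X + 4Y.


Independence => Cov(X,Y)=0
Var(3X + 4Y) = 3^2*Var(X) + 4^2*Var(Y)
= 9*2 + 16*12 = 210

210


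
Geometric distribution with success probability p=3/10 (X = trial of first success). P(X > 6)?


P(X > 6) = P(first 6 trials all fail) = (1-p)^6 = (7/10)^6 = 117649/1000000

117649/1000000


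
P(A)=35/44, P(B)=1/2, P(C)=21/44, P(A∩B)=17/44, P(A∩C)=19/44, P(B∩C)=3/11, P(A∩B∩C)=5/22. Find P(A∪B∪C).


P(A∪B∪C) = P(A)+P(B)+P(C) - P(AB)-P(AC)-P(BC) + P(ABC)
= 35/44+1/2+21/44 - 17/44-19/44-3/11 + 5/22
= 10/11

10/11


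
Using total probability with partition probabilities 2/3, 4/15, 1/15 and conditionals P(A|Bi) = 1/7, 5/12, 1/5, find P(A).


P(A) = P(A|B1)P(B1) + P(A|B2)P(B2) + P(A|B3)P(B3)
= 1/7*2/3 + 5/12*4/15 + 1/5*1/15
= 2/21 + 1/9 + 1/75 = 346/1575

346/1575


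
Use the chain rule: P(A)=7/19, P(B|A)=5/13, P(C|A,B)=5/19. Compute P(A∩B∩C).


P(A∩B∩C) = P(A) * P(B|A) * P(C|A∩B)
= 7/19 * 5/13 * 5/19
= 35/247 * 5/19 = 175/4693

175/4693


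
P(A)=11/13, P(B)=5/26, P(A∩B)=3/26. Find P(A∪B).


P(A∪B) = P(A) + P(B) - P(A∩B)
= 11/13 + 5/26 - 3/26 = 12/13

12/13


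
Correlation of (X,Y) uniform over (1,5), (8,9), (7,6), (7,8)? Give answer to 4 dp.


Cov(X,Y) = 3.5000, Var(X) = 7.6875, Var(Y) = 2.5000
rho = Cov/(sqrt(VarX)*sqrt(VarY)) = 0.7984

0.7984


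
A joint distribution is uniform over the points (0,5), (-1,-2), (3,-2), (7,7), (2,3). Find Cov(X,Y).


E[X]=11/5, E[Y]=11/5, E[XY]=51/5
Cov(X,Y) = E[XY] - E[X]E[Y] = 51/5 - 11/5*11/5 = 134/25

134/25


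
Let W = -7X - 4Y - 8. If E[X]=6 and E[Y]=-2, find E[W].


E[-7X - 4Y - 8] = -7*E[X] - 4*E[Y] - 8
= (-7)*(6) + (-4)*(-2) + (-8)
= -42 + 8 - 8 = -42

-42


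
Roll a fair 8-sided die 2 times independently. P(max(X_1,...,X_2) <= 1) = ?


P(max <= 1) = P(all X_i <= 1) = (P(X_1 <= 1))^2
= (1/8)^2 = 1/64

1/64


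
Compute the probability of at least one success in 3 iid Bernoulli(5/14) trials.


P(at least one) = 1 - P(none)
P(none) = (1 - 5/14)^3 = (9/14)^3 = 729/2744
P(at least one) = 1 - 729/2744 = 2015/2744

2015/2744


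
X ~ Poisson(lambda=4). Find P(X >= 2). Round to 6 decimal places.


P(X>=2) = 1 - P(X<=1) = 1 - (e^(-4)*4^0/0! + e^(-4)*4^1/1!)
≈ 1 - (0.0183156389 + 0.0732625556)
= 1 - 0.0915781945 = 0.9084218055
≈ 0.908422

0.908422


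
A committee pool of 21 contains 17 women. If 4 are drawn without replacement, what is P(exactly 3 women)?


P(X=3) = C(17,3)*C(4,1) / C(21,4)
= 680*4 / 5985
= 2720/5985 = 544/1197

544/1197


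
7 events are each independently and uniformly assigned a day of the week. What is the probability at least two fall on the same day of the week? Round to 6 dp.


P(all different) = prod((7-i)/7 for i=0..6) = 0.006120
P(at least one match) = 1 - 0.006120 = 0.993880

0.993880


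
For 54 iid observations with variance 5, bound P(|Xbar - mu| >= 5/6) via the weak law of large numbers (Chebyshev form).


Var(Xbar) = Var(X)/n = 5/54
Chebyshev: P(|Xbar-mu| >= 5/6) <= Var(Xbar)/(5/6)^2 = (5/54)/(25/36) = 2/15

2/15


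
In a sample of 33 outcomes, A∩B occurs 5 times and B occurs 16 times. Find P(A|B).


P(A|B) = P(A∩B)/P(B) = (5/33)/(16/33) = 5/16

5/16


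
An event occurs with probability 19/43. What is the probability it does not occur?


P(A') = 1 - P(A) = 1 - 19/43 = 24/43

24/43


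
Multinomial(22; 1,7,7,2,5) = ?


22! = 1124000727777607680000
Denominator: 1!=1 * 7!=5040 * 7!=5040 * 2!=2 * 5!=120
Coefficient = 1124000727777607680000 / 6096384000 = 184371707520

184371707520


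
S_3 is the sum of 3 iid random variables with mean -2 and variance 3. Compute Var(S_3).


By independence, Var(S_n) = n*Var(X_1) = 3*3 = 9

9


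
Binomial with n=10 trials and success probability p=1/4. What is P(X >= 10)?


P(X>=10) = P(X=10)
= 1/1048576
= 1/1048576

1/1048576


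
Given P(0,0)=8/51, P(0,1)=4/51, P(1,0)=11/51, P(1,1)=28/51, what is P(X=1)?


P(X=1) = P(1,0)+P(1,1) = 11/51 + 28/51 = 39/51 = 13/17

13/17


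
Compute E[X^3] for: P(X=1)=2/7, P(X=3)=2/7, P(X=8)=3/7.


E[X^3] = sum(x^3 * P(x))
= 1*2/7 + 27*2/7 + 512*3/7
= 1592/7

1592/7


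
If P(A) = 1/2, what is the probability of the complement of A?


P(A') = 1 - P(A) = 1 - 1/2 = 1/2

1/2


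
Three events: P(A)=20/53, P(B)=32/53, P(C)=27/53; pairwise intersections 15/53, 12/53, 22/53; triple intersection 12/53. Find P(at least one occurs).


P(A∪B∪C) = P(A)+P(B)+P(C) - P(AB)-P(AC)-P(BC) + P(ABC)
= 20/53+32/53+27/53 - 15/53-12/53-22/53 + 12/53
= 42/53

42/53


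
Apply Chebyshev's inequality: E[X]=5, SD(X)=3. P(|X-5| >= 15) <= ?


k = 15/3 = 5
Chebyshev: P(|X-mu| >= k*sigma) <= 1/k^2 = 1/5^2 = 1/25

1/25


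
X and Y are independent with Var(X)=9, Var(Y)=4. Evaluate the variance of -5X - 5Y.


Independence => Cov(X,Y)=0
Var(-5X - 5Y) = (-5)^2*Var(X) + (-5)^2*Var(Y)
= 25*9 + 25*4 = 325

325


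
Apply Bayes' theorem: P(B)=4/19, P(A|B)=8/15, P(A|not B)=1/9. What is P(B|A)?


P(A) = P(A|B)P(B) + P(A|B')P(B') = 8/15*4/19 + 1/9*15/19 = 1/5
P(B|A) = P(A|B)P(B)/P(A) = (32/285)/(1/5) = 32/57

32/57


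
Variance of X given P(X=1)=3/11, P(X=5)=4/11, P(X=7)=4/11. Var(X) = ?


E[X] = 51/11, E[X^2] = 299/11
Var(X) = E[X^2] - (E[X])^2 = 299/11 - (51/11)^2 = 688/121

688/121


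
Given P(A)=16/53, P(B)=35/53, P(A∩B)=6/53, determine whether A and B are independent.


P(A)*P(B) = 16/53*35/53 = 560/2809
P(A∩B) = 6/53 != 560/2809, so not independent

No, A and B are not independent


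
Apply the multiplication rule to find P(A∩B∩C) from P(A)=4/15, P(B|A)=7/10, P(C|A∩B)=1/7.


P(A∩B∩C) = P(A) * P(B|A) * P(C|A∩B)
= 4/15 * 7/10 * 1/7
= 14/75 * 1/7 = 2/75

2/75


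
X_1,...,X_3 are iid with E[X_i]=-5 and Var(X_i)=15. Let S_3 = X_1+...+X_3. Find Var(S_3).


By independence, Var(S_n) = n*Var(X_1) = 3*15 = 45

45


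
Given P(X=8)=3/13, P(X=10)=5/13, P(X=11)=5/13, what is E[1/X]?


E[1/X] = sum(g(x)*P(x))
= 1/8*3/13 + 1/10*5/13 + 1/11*5/13
= 9/88

9/88


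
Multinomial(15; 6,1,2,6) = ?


15! = 1307674368000
Denominator: 6!=720 * 1!=1 * 2!=2 * 6!=720
Coefficient = 1307674368000 / 1036800 = 1261260

1261260


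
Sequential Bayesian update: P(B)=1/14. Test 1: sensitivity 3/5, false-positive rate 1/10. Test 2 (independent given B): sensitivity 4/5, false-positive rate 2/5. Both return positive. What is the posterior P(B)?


After test 1: P(+) = 3/5*1/14 + 1/10*13/14 = 19/140
P(B|+) = (3/70)/(19/140) = 6/19
After test 2 (use post1 as new prior): P(+) = 4/5*6/19 + 2/5*13/19 = 10/19
P(B|+,+) = (24/95)/(10/19) = 12/25

12/25


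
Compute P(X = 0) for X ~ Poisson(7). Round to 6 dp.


P(X=0) = e^(-7) * 7^0 / 0!
≈ 0.0009118819656 * 1 / 1
≈ 0.000912

0.000912


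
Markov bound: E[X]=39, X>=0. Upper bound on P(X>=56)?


Markov: P(X >= a) <= E[X]/a
P(X >= 56) <= 39/56

39/56


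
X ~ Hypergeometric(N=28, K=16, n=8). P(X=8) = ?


P(X=8) = C(16,8)*C(12,0) / C(28,8)
= 12870*1 / 3108105
= 12870/3108105 = 2/483

2/483


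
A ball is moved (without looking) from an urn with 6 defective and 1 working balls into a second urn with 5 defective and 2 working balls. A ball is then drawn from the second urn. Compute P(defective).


P(transfer defective) = 6/7; P(transfer working) = 1/7
If defective transferred: Urn II has 6 defective of 8, so P(defective|defective moved) = 3/4
If working transferred: Urn II has 5 defective of 8, so P(defective|working moved) = 5/8
By total probability: P(defective) = 6/7*3/4 + 1/7*5/8 = 41/56

41/56


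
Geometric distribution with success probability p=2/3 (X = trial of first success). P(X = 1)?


P(X=1) = (1-p)^0 * p = (1/3)^0 * 2/3
= 1 * 2/3 = 2/3

2/3


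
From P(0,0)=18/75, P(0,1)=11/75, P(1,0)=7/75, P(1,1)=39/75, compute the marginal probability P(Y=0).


P(Y=0) = P(0,0)+P(1,0) = 18/75 + 7/75 = 25/75 = 1/3

1/3


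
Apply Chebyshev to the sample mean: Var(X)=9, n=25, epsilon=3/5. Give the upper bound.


Var(Xbar) = Var(X)/n = 9/25
Chebyshev: P(|Xbar-mu| >= 3/5) <= Var(Xbar)/(3/5)^2 = (9/25)/(9/25) = 1

1


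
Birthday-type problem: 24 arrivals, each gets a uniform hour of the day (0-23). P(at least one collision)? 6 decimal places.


P(all different) = prod((24-i)/24 for i=0..23) = 0.000000
P(at least one match) = 1 - 0.000000 = 1.000000

1.000000


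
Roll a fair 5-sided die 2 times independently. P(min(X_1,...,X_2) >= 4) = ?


P(min >= 4) = P(all X_i >= 4) = (P(X_1 >= 4))^2
= (2/5)^2 = 4/25

4/25


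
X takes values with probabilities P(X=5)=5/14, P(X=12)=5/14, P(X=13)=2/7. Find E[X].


E[X] = sum(x * P(x))
= 5*5/14 + 12*5/14 + 13*2/7
= 137/14

137/14


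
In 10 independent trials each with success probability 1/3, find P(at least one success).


P(at least one) = 1 - P(none)
P(none) = (1 - 1/3)^10 = (2/3)^10 = 1024/59049
P(at least one) = 1 - 1024/59049 = 58025/59049

58025/59049


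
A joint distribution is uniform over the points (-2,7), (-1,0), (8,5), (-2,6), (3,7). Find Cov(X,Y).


E[X]=6/5, E[Y]=5, E[XY]=7
Cov(X,Y) = E[XY] - E[X]E[Y] = 7 - 6/5*5 = 1

1


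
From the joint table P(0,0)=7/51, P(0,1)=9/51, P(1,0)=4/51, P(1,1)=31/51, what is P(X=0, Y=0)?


Read from table: P(X=0, Y=0) = 7/51

7/51


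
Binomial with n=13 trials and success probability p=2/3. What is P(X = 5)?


P(X=5) = C(13,5) * p^5 * (1-p)^8
= 1287 * 32/243 * 1/6561
= 4576/177147

4576/177147


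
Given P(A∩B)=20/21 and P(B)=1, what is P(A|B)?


P(A|B) = P(A∩B)/P(B) = (20/21)/(21/21) = 20/21

20/21


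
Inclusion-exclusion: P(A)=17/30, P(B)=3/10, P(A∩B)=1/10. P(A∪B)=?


P(A∪B) = P(A) + P(B) - P(A∩B)
= 17/30 + 3/10 - 1/10 = 23/30

23/30


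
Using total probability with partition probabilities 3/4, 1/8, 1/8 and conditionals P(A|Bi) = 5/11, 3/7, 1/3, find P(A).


P(A) = P(A|B1)P(B1) + P(A|B2)P(B2) + P(A|B3)P(B3)
= 5/11*3/4 + 3/7*1/8 + 1/3*1/8
= 15/44 + 3/56 + 1/24 = 403/924

403/924


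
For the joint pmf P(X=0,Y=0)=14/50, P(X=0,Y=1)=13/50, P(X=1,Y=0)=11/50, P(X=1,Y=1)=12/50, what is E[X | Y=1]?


P(Y=1) = 25/50
E[X|Y=1] = (0*13 + 1*12)/25 = 12/25

12/25


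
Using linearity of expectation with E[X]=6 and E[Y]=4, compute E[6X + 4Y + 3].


E[6X + 4Y + 3] = 6*E[X] + 4*E[Y] + 3
= (6)*(6) + (4)*(4) + (3)
= 36 + 16 + 3 = 55

55


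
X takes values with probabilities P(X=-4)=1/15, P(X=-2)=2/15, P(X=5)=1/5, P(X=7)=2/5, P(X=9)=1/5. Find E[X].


E[X] = sum(x * P(x))
= -4*1/15 - 2*2/15 + 5*1/5 + 7*2/5 + 9*1/5
= 76/15

76/15


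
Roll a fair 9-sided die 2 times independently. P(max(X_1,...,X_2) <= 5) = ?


P(max <= 5) = P(all X_i <= 5) = (P(X_1 <= 5))^2
= (5/9)^2 = 25/81

25/81


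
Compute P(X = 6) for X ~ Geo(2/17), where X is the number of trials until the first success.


P(X=6) = (1-p)^5 * p = (15/17)^5 * 2/17
= 759375/1419857 * 2/17 = 1518750/24137569

1518750/24137569


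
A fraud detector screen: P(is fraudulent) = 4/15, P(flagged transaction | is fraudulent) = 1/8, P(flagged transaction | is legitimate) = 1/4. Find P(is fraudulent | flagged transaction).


P(A) = P(A|B)P(B) + P(A|B')P(B') = 1/8*4/15 + 1/4*11/15 = 13/60
P(B|A) = P(A|B)P(B)/P(A) = (1/30)/(13/60) = 2/13

2/13


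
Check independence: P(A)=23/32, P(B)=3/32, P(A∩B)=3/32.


P(A)*P(B) = 23/32*3/32 = 69/1024
P(A∩B) = 3/32 != 69/1024, so not independent

No, A and B are not independent


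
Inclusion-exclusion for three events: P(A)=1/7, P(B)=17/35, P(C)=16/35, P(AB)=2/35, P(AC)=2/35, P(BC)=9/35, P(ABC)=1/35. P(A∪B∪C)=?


P(A∪B∪C) = P(A)+P(B)+P(C) - P(AB)-P(AC)-P(BC) + P(ABC)
= 1/7+17/35+16/35 - 2/35-2/35-9/35 + 1/35
= 26/35

26/35


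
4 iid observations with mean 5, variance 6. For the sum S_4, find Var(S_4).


By independence, Var(S_n) = n*Var(X_1) = 4*6 = 24

24


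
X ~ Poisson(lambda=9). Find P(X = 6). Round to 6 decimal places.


P(X=6) = e^(-9) * 9^6 / 6!
≈ 0.0001234098041 * 531441 / 720
≈ 0.091090

0.091090


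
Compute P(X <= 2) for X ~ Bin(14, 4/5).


P(X<=2) = P(X=0) + P(X=1) + P(X=2)
= 1/6103515625 + 56/6103515625 + 1456/6103515625
= 1513/6103515625

1513/6103515625


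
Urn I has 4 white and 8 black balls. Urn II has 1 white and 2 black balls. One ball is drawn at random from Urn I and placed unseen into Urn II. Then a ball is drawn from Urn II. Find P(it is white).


P(transfer white) = 4/12 = 1/3; P(transfer black) = 2/3
If white transferred: Urn II has 2 white of 4, so P(white|white moved) = 1/2
If black transferred: Urn II has 1 white of 4, so P(white|black moved) = 1/4
By total probability: P(white) = 1/3*1/2 + 2/3*1/4 = 1/3

1/3


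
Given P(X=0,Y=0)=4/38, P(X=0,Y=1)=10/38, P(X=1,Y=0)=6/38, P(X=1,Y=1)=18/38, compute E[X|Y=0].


P(Y=0) = 10/38
E[X|Y=0] = (0*4 + 1*6)/10 = 6/10 = 3/5

3/5


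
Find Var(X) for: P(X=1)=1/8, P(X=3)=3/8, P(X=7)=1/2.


E[X] = 19/4, E[X^2] = 28
Var(X) = E[X^2] - (E[X])^2 = 28 - (19/4)^2 = 87/16

87/16


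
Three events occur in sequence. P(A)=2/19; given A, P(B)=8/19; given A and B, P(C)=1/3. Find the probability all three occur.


P(A∩B∩C) = P(A) * P(B|A) * P(C|A∩B)
= 2/19 * 8/19 * 1/3
= 16/361 * 1/3 = 16/1083

16/1083


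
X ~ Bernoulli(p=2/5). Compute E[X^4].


For Bernoulli: X in {0,1}
E[X^4] = 0^4*(1-2/5) + 1^4*2/5 = 2/5

2/5


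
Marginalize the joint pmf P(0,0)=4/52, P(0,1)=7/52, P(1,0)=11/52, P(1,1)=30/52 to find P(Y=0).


P(Y=0) = P(0,0)+P(1,0) = 4/52 + 11/52 = 15/52

15/52


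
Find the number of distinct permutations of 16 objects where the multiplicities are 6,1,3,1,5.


16! = 20922789888000
Denominator: 6!=720 * 1!=1 * 3!=6 * 1!=1 * 5!=120
Coefficient = 20922789888000 / 518400 = 40360320

40360320


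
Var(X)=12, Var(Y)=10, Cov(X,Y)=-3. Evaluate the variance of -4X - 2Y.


Var(-4X - 2Y) = (-4)^2*Var(X) + (-2)^2*Var(Y) + 2*(-4)*(-2)*Cov(X,Y)
= 16*12 + 4*10 + 16*(-3)
= 192 + 40 - 48 = 184

184


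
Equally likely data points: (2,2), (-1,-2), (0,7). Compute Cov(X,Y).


E[X]=1/3, E[Y]=7/3, E[XY]=2
Cov(X,Y) = E[XY] - E[X]E[Y] = 2 - 1/3*7/3 = 11/9

11/9


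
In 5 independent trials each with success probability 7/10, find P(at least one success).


P(at least one) = 1 - P(none)
P(none) = (1 - 7/10)^5 = (3/10)^5 = 243/100000
P(at least one) = 1 - 243/100000 = 99757/100000

99757/100000


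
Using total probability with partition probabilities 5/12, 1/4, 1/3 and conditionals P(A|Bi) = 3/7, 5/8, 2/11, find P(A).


P(A) = P(A|B1)P(B1) + P(A|B2)P(B2) + P(A|B3)P(B3)
= 3/7*5/12 + 5/8*1/4 + 2/11*1/3
= 5/28 + 5/32 + 2/33 = 2923/7392

2923/7392


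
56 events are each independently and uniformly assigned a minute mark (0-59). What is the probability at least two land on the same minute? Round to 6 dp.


P(all different) = prod((60-i)/60 for i=0..55) = 0.000000
P(at least one match) = 1 - 0.000000 = 1.000000

1.000000


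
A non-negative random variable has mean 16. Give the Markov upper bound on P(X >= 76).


Markov: P(X >= a) <= E[X]/a
P(X >= 76) <= 16/76 = 4/19

4/19


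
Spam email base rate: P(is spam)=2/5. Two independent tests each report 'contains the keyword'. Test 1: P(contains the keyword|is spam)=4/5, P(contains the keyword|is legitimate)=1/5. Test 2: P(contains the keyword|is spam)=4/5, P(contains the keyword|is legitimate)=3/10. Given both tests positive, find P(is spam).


After test 1: P(+) = 4/5*2/5 + 1/5*3/5 = 11/25
P(B|+) = (8/25)/(11/25) = 8/11
After test 2 (use post1 as new prior): P(+) = 4/5*8/11 + 3/10*3/11 = 73/110
P(B|+,+) = (32/55)/(73/110) = 64/73

64/73


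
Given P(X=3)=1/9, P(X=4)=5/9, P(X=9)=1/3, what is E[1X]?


E[1X] = sum(g(x)*P(x))
= 3*1/9 + 4*5/9 + 9*1/3
= 50/9

50/9


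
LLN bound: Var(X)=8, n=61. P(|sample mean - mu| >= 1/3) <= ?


Var(Xbar) = Var(X)/n = 8/61
Chebyshev: P(|Xbar-mu| >= 1/3) <= Var(Xbar)/(1/3)^2 = (8/61)/(1/9) = 72/61
Bound exceeds 1, so trivial bound: 1

1


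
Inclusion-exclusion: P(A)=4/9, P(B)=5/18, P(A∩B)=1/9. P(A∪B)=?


P(A∪B) = P(A) + P(B) - P(A∩B)
= 4/9 + 5/18 - 1/9 = 11/18

11/18


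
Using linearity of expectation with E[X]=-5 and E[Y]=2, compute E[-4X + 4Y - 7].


E[-4X + 4Y - 7] = -4*E[X] + 4*E[Y] - 7
= (-4)*(-5) + (4)*(2) + (-7)
= 20 + 8 - 7 = 21

21


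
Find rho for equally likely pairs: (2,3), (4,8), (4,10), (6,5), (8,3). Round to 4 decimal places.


Cov(X,Y) = -1.4400, Var(X) = 4.1600, Var(Y) = 7.7600
rho = Cov/(sqrt(VarX)*sqrt(VarY)) = -0.2534

-0.2534


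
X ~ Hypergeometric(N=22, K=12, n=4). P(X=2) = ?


P(X=2) = C(12,2)*C(10,2) / C(22,4)
= 66*45 / 7315
= 2970/7315 = 54/133

54/133


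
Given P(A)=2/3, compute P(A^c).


P(A') = 1 - P(A) = 1 - 2/3 = 1/3

1/3


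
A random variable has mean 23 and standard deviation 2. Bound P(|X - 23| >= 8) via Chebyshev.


k = 8/2 = 4
Chebyshev: P(|X-mu| >= k*sigma) <= 1/k^2 = 1/4^2 = 1/16

1/16


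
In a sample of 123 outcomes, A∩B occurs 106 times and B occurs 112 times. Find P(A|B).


P(A|B) = P(A∩B)/P(B) = (106/123)/(112/123) = 106/112 = 53/56

53/56


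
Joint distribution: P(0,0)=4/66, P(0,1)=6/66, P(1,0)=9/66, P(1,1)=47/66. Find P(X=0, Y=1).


Read from table: P(X=0, Y=1) = 6/66 = 1/11

1/11


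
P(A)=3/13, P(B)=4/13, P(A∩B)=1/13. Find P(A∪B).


P(A∪B) = P(A) + P(B) - P(A∩B)
= 3/13 + 4/13 - 1/13 = 6/13

6/13


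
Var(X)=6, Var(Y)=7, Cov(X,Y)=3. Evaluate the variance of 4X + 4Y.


Var(4X + 4Y) = 4^2*Var(X) + 4^2*Var(Y) + 2*4*4*Cov(X,Y)
= 16*6 + 16*7 + 32*3
= 96 + 112 + 96 = 304

304


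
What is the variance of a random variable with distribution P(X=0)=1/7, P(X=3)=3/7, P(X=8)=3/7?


E[X] = 33/7, E[X^2] = 219/7
Var(X) = E[X^2] - (E[X])^2 = 219/7 - (33/7)^2 = 444/49

444/49


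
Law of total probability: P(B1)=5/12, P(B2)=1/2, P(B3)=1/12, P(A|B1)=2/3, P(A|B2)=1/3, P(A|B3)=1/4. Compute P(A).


P(A) = P(A|B1)P(B1) + P(A|B2)P(B2) + P(A|B3)P(B3)
= 2/3*5/12 + 1/3*1/2 + 1/4*1/12
= 5/18 + 1/6 + 1/48 = 67/144

67/144


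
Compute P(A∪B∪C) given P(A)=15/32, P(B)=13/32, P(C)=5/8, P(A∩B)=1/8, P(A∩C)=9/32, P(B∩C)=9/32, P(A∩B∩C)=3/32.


P(A∪B∪C) = P(A)+P(B)+P(C) - P(AB)-P(AC)-P(BC) + P(ABC)
= 15/32+13/32+5/8 - 1/8-9/32-9/32 + 3/32
= 29/32

29/32


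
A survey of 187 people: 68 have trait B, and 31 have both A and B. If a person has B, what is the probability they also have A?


P(A|B) = P(A∩B)/P(B) = (31/187)/(68/187) = 31/68

31/68


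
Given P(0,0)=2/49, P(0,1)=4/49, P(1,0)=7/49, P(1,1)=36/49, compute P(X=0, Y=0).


Read from table: P(X=0, Y=0) = 2/49

2/49


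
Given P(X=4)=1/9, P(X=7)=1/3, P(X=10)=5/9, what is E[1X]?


E[1X] = sum(g(x)*P(x))
= 4*1/9 + 7*1/3 + 10*5/9
= 25/3

25/3


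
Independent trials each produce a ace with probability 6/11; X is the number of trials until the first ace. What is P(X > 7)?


P(X > 7) = P(first 7 trials all fail) = (1-p)^7 = (5/11)^7 = 78125/19487171

78125/19487171


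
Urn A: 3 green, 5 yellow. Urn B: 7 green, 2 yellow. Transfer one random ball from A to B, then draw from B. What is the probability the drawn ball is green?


P(transfer green) = 3/8; P(transfer yellow) = 5/8
If green transferred: Urn II has 8 green of 10, so P(green|green moved) = 4/5
If yellow transferred: Urn II has 7 green of 10, so P(green|yellow moved) = 7/10
By total probability: P(green) = 3/8*4/5 + 5/8*7/10 = 59/80

59/80


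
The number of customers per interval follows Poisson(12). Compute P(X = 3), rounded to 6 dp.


P(X=3) = e^(-12) * 12^3 / 3!
≈ 0.000006144212353 * 1728 / 6
≈ 0.001770

0.001770


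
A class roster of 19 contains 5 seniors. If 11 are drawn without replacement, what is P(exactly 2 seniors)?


P(X=2) = C(5,2)*C(14,9) / C(19,11)
= 10*2002 / 75582
= 20020/75582 = 770/2907

770/2907


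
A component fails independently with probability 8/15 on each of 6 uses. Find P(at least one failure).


P(at least one) = 1 - P(none)
P(none) = (1 - 8/15)^6 = (7/15)^6 = 117649/11390625
P(at least one) = 1 - 117649/11390625 = 11272976/11390625

11272976/11390625


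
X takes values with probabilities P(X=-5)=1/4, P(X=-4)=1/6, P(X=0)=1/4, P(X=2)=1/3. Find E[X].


E[X] = sum(x * P(x))
= -5*1/4 - 4*1/6 + 0*1/4 + 2*1/3
= -5/4

-5/4


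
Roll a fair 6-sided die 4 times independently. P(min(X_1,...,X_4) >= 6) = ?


P(min >= 6) = P(all X_i >= 6) = (P(X_1 >= 6))^4
= (1/6)^4 = 1/1296

1/1296


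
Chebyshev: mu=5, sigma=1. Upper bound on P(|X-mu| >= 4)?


k = 4/1 = 4
Chebyshev: P(|X-mu| >= k*sigma) <= 1/k^2 = 1/4^2 = 1/16

1/16


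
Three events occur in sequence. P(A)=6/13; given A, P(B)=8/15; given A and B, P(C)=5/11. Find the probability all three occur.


P(A∩B∩C) = P(A) * P(B|A) * P(C|A∩B)
= 6/13 * 8/15 * 5/11
= 16/65 * 5/11 = 16/143

16/143


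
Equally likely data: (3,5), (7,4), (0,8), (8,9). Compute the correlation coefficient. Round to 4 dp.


Cov(X,Y) = -0.5000, Var(X) = 10.2500, Var(Y) = 4.2500
rho = Cov/(sqrt(VarX)*sqrt(VarY)) = -0.0758

-0.0758


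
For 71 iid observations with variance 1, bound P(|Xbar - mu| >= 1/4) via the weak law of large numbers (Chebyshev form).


Var(Xbar) = Var(X)/n = 1/71
Chebyshev: P(|Xbar-mu| >= 1/4) <= Var(Xbar)/(1/4)^2 = (1/71)/(1/16) = 16/71

16/71


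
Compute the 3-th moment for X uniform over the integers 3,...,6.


E[X^3] = (1/4) * sum(x^3 for x=3..6)
= 432/4 = 108

108


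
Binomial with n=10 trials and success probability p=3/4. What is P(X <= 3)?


P(X<=3) = P(X=0) + P(X=1) + P(X=2) + P(X=3)
= 1/1048576 + 15/524288 + 405/1048576 + 405/131072
= 919/262144

919/262144


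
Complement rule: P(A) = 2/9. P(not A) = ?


P(A') = 1 - P(A) = 1 - 2/9 = 7/9

7/9


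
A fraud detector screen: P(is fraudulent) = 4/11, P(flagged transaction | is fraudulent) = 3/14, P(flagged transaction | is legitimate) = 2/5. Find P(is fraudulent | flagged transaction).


P(A) = P(A|B)P(B) + P(A|B')P(B') = 3/14*4/11 + 2/5*7/11 = 128/385
P(B|A) = P(A|B)P(B)/P(A) = (6/77)/(128/385) = 15/64

15/64


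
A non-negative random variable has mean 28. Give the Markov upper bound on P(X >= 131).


Markov: P(X >= a) <= E[X]/a
P(X >= 131) <= 28/131

28/131


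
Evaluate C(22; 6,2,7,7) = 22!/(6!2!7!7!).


22! = 1124000727777607680000
Denominator: 6!=720 * 2!=2 * 7!=5040 * 7!=5040
Coefficient = 1124000727777607680000 / 36578304000 = 30728617920

30728617920


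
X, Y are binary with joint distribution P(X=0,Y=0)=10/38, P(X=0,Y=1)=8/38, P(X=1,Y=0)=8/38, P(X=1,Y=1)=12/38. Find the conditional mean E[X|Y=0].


P(Y=0) = 18/38
E[X|Y=0] = (0*10 + 1*8)/18 = 8/18 = 4/9

4/9


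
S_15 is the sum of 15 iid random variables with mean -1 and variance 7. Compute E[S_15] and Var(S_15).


E[S_n] = n*mu = 15*-1 = -15
Var(S_n) = n*sigma^2 = 15*7 = 105

E[S_15]=-15, Var(S_15)=105


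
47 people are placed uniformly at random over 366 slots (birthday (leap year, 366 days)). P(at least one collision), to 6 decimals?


P(all different) = prod((366-i)/366 for i=0..46) = 0.045628
P(at least one match) = 1 - 0.045628 = 0.954372

0.954372


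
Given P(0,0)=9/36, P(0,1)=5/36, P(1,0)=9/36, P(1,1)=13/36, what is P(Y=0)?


P(Y=0) = P(0,0)+P(1,0) = 9/36 + 9/36 = 18/36 = 1/2

1/2


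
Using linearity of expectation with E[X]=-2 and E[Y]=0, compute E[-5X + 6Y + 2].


E[-5X + 6Y + 2] = -5*E[X] + 6*E[Y] + 2
= (-5)*(-2) + (6)*(0) + (2)
= 10 + 0 + 2 = 12

12


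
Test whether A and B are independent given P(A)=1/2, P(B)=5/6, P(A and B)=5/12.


P(A)*P(B) = 1/2*5/6 = 5/12
P(A∩B) = 5/12, which equals P(A)P(B), so independent

Yes, A and B are independent


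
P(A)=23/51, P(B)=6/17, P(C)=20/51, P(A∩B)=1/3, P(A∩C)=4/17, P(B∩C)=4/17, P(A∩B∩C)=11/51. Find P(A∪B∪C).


P(A∪B∪C) = P(A)+P(B)+P(C) - P(AB)-P(AC)-P(BC) + P(ABC)
= 23/51+6/17+20/51 - 1/3-4/17-4/17 + 11/51
= 31/51

31/51


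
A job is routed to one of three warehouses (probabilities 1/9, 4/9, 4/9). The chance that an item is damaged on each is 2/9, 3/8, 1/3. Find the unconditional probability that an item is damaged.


P(A) = P(A|B1)P(B1) + P(A|B2)P(B2) + P(A|B3)P(B3)
= 2/9*1/9 + 3/8*4/9 + 1/3*4/9
= 2/81 + 1/6 + 4/27 = 55/162

55/162


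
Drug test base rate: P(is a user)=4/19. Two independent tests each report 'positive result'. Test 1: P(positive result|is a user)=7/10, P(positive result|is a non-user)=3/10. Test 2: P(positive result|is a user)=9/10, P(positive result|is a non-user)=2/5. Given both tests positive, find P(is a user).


After test 1: P(+) = 7/10*4/19 + 3/10*15/19 = 73/190
P(B|+) = (14/95)/(73/190) = 28/73
After test 2 (use post1 as new prior): P(+) = 9/10*28/73 + 2/5*45/73 = 216/365
P(B|+,+) = (126/365)/(216/365) = 7/12

7/12


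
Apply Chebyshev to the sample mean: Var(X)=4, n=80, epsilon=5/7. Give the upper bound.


Var(Xbar) = Var(X)/n = 4/80
Chebyshev: P(|Xbar-mu| >= 5/7) <= Var(Xbar)/(5/7)^2 = (1/20)/(25/49) = 49/500

49/500


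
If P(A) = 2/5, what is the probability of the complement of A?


P(A') = 1 - P(A) = 1 - 2/5 = 3/5

3/5


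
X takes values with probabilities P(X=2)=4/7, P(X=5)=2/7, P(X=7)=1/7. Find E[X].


E[X] = sum(x * P(x))
= 2*4/7 + 5*2/7 + 7*1/7
= 25/7

25/7


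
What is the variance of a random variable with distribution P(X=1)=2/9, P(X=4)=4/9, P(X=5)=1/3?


E[X] = 11/3, E[X^2] = 47/3
Var(X) = E[X^2] - (E[X])^2 = 47/3 - (11/3)^2 = 20/9

20/9


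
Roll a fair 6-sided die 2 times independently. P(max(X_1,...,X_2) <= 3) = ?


P(max <= 3) = P(all X_i <= 3) = (P(X_1 <= 3))^2
= (3/6)^2 = (1/2)^2 = 1/4

1/4


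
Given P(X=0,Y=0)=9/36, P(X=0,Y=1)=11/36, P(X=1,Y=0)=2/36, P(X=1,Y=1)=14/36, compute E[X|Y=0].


P(Y=0) = 11/36
E[X|Y=0] = (0*9 + 1*2)/11 = 2/11

2/11


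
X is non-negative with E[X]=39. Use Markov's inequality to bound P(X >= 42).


Markov: P(X >= a) <= E[X]/a
P(X >= 42) <= 39/42 = 13/14

13/14


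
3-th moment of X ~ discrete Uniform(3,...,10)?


E[X^3] = (1/8) * sum(x^3 for x=3..10)
= 3016/8 = 377

377


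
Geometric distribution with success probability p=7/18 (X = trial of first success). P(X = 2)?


P(X=2) = (1-p)^1 * p = (11/18)^1 * 7/18
= 11/18 * 7/18 = 77/324

77/324


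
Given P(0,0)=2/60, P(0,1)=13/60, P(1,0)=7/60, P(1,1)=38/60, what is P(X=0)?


P(X=0) = P(0,0)+P(0,1) = 2/60 + 13/60 = 15/60 = 1/4

1/4


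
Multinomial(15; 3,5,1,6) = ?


15! = 1307674368000
Denominator: 3!=6 * 5!=120 * 1!=1 * 6!=720
Coefficient = 1307674368000 / 518400 = 2522520

2522520


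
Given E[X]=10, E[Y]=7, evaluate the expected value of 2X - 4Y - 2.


E[2X - 4Y - 2] = 2*E[X] - 4*E[Y] - 2
= (2)*(10) + (-4)*(7) + (-2)
= 20 - 28 - 2 = -10

-10


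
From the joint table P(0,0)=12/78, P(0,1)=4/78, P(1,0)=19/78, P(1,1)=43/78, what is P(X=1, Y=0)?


Read from table: P(X=1, Y=0) = 19/78

19/78


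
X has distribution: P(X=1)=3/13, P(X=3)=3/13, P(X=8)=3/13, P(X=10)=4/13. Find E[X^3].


E[X^3] = sum(g(x)*P(x))
= 1*3/13 + 27*3/13 + 512*3/13 + 1000*4/13
= 5620/13

5620/13


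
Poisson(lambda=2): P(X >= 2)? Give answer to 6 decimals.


P(X>=2) = 1 - P(X<=1) = 1 - (e^(-2)*2^0/0! + e^(-2)*2^1/1!)
≈ 1 - (0.1353352832 + 0.2706705665)
= 1 - 0.4060058497 = 0.5939941503
≈ 0.593994

0.593994


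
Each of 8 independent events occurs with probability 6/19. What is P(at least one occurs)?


P(at least one) = 1 - P(none)
P(none) = (1 - 6/19)^8 = (13/19)^8 = 815730721/16983563041
P(at least one) = 1 - 815730721/16983563041 = 16167832320/16983563041

16167832320/16983563041


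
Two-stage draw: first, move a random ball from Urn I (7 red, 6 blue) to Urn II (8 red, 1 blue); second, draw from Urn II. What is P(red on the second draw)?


P(transfer red) = 7/13; P(transfer blue) = 6/13
If red transferred: Urn II has 9 red of 10, so P(red|red moved) = 9/10
If blue transferred: Urn II has 8 red of 10, so P(red|blue moved) = 4/5
By total probability: P(red) = 7/13*9/10 + 6/13*4/5 = 111/130

111/130


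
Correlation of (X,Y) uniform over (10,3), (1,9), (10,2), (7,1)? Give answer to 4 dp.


Cov(X,Y) = -9.7500, Var(X) = 13.5000, Var(Y) = 9.6875
rho = Cov/(sqrt(VarX)*sqrt(VarY)) = -0.8526

-0.8526


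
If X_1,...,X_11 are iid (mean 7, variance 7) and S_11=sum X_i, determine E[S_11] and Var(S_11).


E[S_n] = n*mu = 11*7 = 77
Var(S_n) = n*sigma^2 = 11*7 = 77

E[S_11]=77, Var(S_11)=77


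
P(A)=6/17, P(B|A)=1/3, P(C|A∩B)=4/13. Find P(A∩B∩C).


P(A∩B∩C) = P(A) * P(B|A) * P(C|A∩B)
= 6/17 * 1/3 * 4/13
= 2/17 * 4/13 = 8/221

8/221


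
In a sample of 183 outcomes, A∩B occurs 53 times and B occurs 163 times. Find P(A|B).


P(A|B) = P(A∩B)/P(B) = (53/183)/(163/183) = 53/163

53/163


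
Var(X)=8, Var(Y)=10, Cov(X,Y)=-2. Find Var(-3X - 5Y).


Var(-3X - 5Y) = (-3)^2*Var(X) + (-5)^2*Var(Y) + 2*(-3)*(-5)*Cov(X,Y)
= 9*8 + 25*10 + 30*(-2)
= 72 + 250 - 60 = 262

262


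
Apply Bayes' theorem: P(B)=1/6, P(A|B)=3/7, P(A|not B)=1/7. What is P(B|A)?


P(A) = P(A|B)P(B) + P(A|B')P(B') = 3/7*1/6 + 1/7*5/6 = 4/21
P(B|A) = P(A|B)P(B)/P(A) = (1/14)/(4/21) = 3/8

3/8


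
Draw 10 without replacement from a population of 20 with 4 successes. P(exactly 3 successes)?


P(X=3) = C(4,3)*C(16,7) / C(20,10)
= 4*11440 / 184756
= 45760/184756 = 80/323

80/323


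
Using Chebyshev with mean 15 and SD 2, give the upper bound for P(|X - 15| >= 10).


k = 10/2 = 5
Chebyshev: P(|X-mu| >= k*sigma) <= 1/k^2 = 1/5^2 = 1/25

1/25


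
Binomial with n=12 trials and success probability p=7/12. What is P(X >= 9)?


P(X>=9) = P(X=9) + P(X=10) + P(X=11) + P(X=12)
= 277431048125/2229025112064 + 77680693475/1486016741376 + 9886633715/743008370688 + 13841287201/8916100448256
= 569429748377/2972033482752

569429748377/2972033482752


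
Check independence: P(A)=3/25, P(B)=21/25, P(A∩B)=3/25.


P(A)*P(B) = 3/25*21/25 = 63/625
P(A∩B) = 3/25 != 63/625, so not independent

No, A and B are not independent
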